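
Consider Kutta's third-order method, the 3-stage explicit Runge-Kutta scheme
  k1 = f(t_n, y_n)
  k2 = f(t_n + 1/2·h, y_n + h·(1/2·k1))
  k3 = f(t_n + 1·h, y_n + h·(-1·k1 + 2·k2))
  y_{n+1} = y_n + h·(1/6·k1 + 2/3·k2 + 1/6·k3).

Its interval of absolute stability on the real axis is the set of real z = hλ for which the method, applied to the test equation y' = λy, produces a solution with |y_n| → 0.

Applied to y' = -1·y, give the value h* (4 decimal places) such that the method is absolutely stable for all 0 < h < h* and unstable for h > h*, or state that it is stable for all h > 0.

With y'=λy (z=hλ):
  order 3, 3-stage ⇒ R(z)=1+z+z^2/2+z^3/6
  (e.g. R(-1.58)=0.01081, |R|=0.01081)

Need |R(x)|<1, x<0.
x=-1.58: |R|=0.0108
|R(-2.71)|=1.3550 |R(-2.52)|=1.0120 |R(-2)|=0.3333
Bisect:
  x_lo=-2.8926 |R|=1.7427  x_hi=-0.0941 |R|=0.9102
  mid=-1.49331 |R|=0.06667 →hi
  mid=-2.19294 |R|=0.54608 →hi
  mid=-2.54275 |R|=1.05001 →lo
  mid=-2.36784 |R|=0.77712 →hi
  mid=-2.45529 |R|=0.90800 →hi
  mid=-2.49902 |R|=0.97757 →hi
  mid=-2.52088 |R|=1.01343 →lo
  ...
  [-2.51286,-2.51268] ⇒ x*=-2.5127
So |R|<1 on (-2.5127, 0).

(-2.5127,0); λ=-1 ⇒ h* = 2.5127.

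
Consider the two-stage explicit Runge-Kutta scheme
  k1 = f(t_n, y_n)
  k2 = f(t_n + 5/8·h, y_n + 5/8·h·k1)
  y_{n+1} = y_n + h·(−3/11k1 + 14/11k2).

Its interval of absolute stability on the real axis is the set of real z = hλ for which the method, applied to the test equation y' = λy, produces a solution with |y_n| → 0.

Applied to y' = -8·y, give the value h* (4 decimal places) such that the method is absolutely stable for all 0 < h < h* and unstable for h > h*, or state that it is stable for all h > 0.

(-1.2571,0); λ=-8 ⇒ h* = (44/35)/8 = 0.1571.

Test eqn y'=λy, z=hλ:
  k1=λy_n ⇒ h·k1=z·y_n;  k2=λ(1+5/8z)y_n ⇒ h·k2=z(1+5/8z)y_n
  y_{n+1}/y_n = 1 − 3/11z + 14/11z(1+5/8z) = 1 + z + 35/44z²
  ⇒ R(z) = 1 + z + 35/44z².

Boundary: |R(x)|=1, x<0.
x=-1.17: |R|=0.9189
R=1: x+35/44x²=0 ⇒ x=−44/35=-1.2571; min R=1−1/(4·35/44)=0.6857>−1
Confirm numerically:
  x=-0.952: |R|=0.76892 <1
  x=-0.929: |R|=0.75751 <1
  x=-0.714: |R|=0.69152 <1
  x=-1.692: |R|=1.58528 >1
  x=-1.627: |R|=1.47867 >1
  x=-1.396: |R|=1.15419 >1
Stable set (-1.2571, 0).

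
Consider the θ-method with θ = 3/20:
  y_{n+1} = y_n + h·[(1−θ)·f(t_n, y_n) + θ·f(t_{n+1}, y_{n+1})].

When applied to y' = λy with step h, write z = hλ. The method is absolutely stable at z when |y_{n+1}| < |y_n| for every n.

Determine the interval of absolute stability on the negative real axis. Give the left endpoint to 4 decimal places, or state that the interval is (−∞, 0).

Test eqn y'=λy, z=hλ:
  y_{n+1} = y_n + z·[17/20·y_n + 3/20·y_{n+1}] ⇒ (1 − 3/20z)y_{n+1} = (1 + 17/20z)y_n
  Hence R(z) = (1 + 17/20z)/(1 − 3/20z).

Need |R(x)|<1, x<0.
x=-1.5: |R|=0.2245
R=−1: 1+17/20x = −1+3/20x ⇒ -7/10x=2 ⇒ x=2/(-7/10)=-2.8571
Confirm numerically:
  x=-2.173: |R|=0.63882 <1
  x=-1.350: |R|=0.12266 <1
  x=-1.306: |R|=0.09206 <1
  x=-3.321: |R|=1.21673 >1
  x=-3.013: |R|=1.07514 >1
So |R|<1 on (-2.8571, 0).

(-2.8571, 0).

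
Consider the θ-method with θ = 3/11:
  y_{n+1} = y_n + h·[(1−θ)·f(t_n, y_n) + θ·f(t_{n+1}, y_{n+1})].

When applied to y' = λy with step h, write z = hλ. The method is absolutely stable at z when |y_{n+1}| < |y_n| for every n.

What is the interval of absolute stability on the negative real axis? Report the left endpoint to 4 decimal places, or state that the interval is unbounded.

On y'=λy, z=hλ:
  y_{n+1} = y_n + z·[8/11·y_n + 3/11·y_{n+1}] ⇒ (1 − 3/11z)y_{n+1} = (1 + 8/11z)y_n
  Hence R(z) = (1 + 8/11z)/(1 − 3/11z).

Need |R(x)|<1, x<0.
x=-1.31: |R|=0.0348
R=−1: 1+8/11x = −1+3/11x ⇒ -5/11x=2 ⇒ x=2/(-5/11)=-4.4000
Confirm numerically:
  x=-3.669: |R|=0.83392 <1
  x=-2.807: |R|=0.58988 <1
  x=-1.914: |R|=0.25756 <1
  x=-4.741: |R|=1.06760 >1
  x=-4.661: |R|=1.05224 >1
Interval (-4.4000, 0).

(-4.4000, 0).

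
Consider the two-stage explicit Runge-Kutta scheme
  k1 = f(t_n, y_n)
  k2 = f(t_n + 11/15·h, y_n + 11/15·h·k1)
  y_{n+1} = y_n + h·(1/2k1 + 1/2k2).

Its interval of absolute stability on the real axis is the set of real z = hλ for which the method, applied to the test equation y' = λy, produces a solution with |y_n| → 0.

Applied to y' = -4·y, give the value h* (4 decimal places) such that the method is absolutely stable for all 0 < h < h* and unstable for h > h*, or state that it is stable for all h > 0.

(-2.7273,0); λ=-4 ⇒ h* = (30/11)/4 = 0.6818.

Set f=λy, z=hλ:
  k1=λy_n ⇒ h·k1=z·y_n;  k2=λ(1+11/15z)y_n ⇒ h·k2=z(1+11/15z)y_n
  y_{n+1}/y_n = 1 + 1/2z + 1/2z(1+11/15z) = 1 + z + 11/30z²
  ⇒ R(z) = 1 + z + 11/30z².

Need |R(x)|<1, x<0.
x=-0.78: |R|=0.4431
R=1: x+11/30x²=0 ⇒ x=−30/11=-2.7273; min R=1−1/(4·11/30)=0.3182>−1
Confirm numerically:
  x=-2.686: |R|=0.95935 <1
  x=-1.517: |R|=0.32681 <1
  x=-1.417: |R|=0.31923 <1
  x=-3.253: |R|=1.62707 >1
  x=-3.025: |R|=1.33023 >1
Stable set (-2.7273, 0).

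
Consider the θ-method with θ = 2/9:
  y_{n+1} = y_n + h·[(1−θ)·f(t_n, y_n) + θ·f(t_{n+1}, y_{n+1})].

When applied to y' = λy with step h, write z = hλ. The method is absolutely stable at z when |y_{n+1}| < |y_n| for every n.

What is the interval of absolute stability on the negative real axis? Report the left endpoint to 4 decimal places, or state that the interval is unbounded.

(-3.6000, 0).

With y'=λy (z=hλ):
  y_{n+1} = y_n + z·[7/9·y_n + 2/9·y_{n+1}] ⇒ (1 − 2/9z)y_{n+1} = (1 + 7/9z)y_n
  R(z) = (1 + 7/9z)/(1 − 2/9z).

Find x<0 with |R(x)|<1.
x=-0.53: |R|=0.5258
R=−1: 1+7/9x = −1+2/9x ⇒ -5/9x=2 ⇒ x=2/(-5/9)=-3.6000
Confirm numerically:
  x=-3.389: |R|=0.93313 <1
  x=-3.193: |R|=0.86774 <1
  x=-2.314: |R|=0.52818 <1
  x=-2.292: |R|=0.51855 <1
  x=-3.790: |R|=1.05730 >1
  x=-3.650: |R|=1.01534 >1
Stable set (-3.6000, 0).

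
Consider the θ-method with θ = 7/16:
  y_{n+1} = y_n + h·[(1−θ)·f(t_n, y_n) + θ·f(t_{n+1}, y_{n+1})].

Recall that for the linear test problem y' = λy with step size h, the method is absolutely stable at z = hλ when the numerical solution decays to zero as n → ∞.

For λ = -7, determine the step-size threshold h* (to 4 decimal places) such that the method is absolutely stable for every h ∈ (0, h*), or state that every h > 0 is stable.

(-16.0000,0); λ=-7 ⇒ h* = (16)/7 = 2.2857.

With y'=λy (z=hλ):
  y_{n+1} = y_n + z·[9/16·y_n + 7/16·y_{n+1}] ⇒ (1 − 7/16z)y_{n+1} = (1 + 9/16z)y_n
  R(z) = (1 + 9/16z)/(1 − 7/16z).

Need |R(x)|<1, x<0.
x=-0.97: |R|=0.3190
R=−1: 1+9/16x = −1+7/16x ⇒ -1/8x=2 ⇒ x=2/(-1/8)=-16.0000
Confirm numerically:
  x=-12.038: |R|=0.92097 <1
  x=-11.099: |R|=0.89538 <1
  x=-7.407: |R|=0.74670 <1
  x=-16.562: |R|=1.00852 >1
  x=-16.394: |R|=1.00603 >1
Interval (-16.0000, 0).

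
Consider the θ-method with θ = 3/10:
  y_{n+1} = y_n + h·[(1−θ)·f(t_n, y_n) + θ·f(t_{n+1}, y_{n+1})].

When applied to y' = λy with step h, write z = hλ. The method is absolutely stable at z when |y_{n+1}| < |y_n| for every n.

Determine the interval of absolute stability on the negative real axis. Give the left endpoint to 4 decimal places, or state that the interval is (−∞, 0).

Set f=λy, z=hλ:
  y_{n+1} = y_n + z·[7/10·y_n + 3/10·y_{n+1}] ⇒ (1 − 3/10z)y_{n+1} = (1 + 7/10z)y_n
  ⇒ R(z) = (1 + 7/10z)/(1 − 3/10z).

Need |R(x)|<1, x<0.
x=-0.61: |R|=0.4844
R=−1: 1+7/10x = −1+3/10x ⇒ -2/5x=2 ⇒ x=2/(-2/5)=-5.0000
Confirm numerically:
  x=-3.184: |R|=0.62848 <1
  x=-2.351: |R|=0.37864 <1
  x=-2.223: |R|=0.33361 <1
  x=-5.305: |R|=1.04708 >1
  x=-5.210: |R|=1.03277 >1
  x=-5.200: |R|=1.03125 >1
So |R|<1 on (-5.0000, 0).

z∈(-5.0000,0).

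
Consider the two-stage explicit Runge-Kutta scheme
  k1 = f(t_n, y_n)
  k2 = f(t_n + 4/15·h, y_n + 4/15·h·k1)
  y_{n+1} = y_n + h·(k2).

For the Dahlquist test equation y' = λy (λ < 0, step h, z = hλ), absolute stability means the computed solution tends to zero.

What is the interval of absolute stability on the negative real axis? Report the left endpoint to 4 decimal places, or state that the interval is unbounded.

On y'=λy, z=hλ:
  k1=λy_n ⇒ h·k1=z·y_n;  k2=λ(1+4/15z)y_n ⇒ h·k2=z(1+4/15z)y_n
  y_{n+1}/y_n = 1 + z(1+4/15z) = 1 + z + 4/15z²
  R(z) = 1 + z + 4/15z².

Find x<0 with |R(x)|<1.
x=-1.19: |R|=0.1876
R=1: x+4/15x²=0 ⇒ x=−15/4=-3.7500; min R=1−1/(4·4/15)=0.0625>−1
Confirm numerically:
  x=-3.435: |R|=0.71146 <1
  x=-2.638: |R|=0.21775 <1
  x=-1.844: |R|=0.06276 <1
  x=-4.190: |R|=1.49163 >1
  x=-4.156: |R|=1.44996 >1
Interval (-3.7500, 0).

(-3.7500, 0).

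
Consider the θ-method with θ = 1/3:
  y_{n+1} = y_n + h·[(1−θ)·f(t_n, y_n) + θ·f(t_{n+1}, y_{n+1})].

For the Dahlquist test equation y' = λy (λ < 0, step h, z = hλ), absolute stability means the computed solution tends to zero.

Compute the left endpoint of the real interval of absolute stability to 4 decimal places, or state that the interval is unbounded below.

Set f=λy, z=hλ:
  y_{n+1} = y_n + z·[2/3·y_n + 1/3·y_{n+1}] ⇒ (1 − 1/3z)y_{n+1} = (1 + 2/3z)y_n
  ⇒ R(z) = (1 + 2/3z)/(1 − 1/3z).

Need |R(x)|<1, x<0.
x=-0.49: |R|=0.5788
R=−1: 1+2/3x = −1+1/3x ⇒ -1/3x=2 ⇒ x=2/(-1/3)=-6.0000
Confirm numerically:
  x=-5.465: |R|=0.93680 <1
  x=-5.029: |R|=0.87906 <1
  x=-3.731: |R|=0.66290 <1
  x=-6.472: |R|=1.04983 >1
  x=-6.059: |R|=1.00651 >1
Stable set (-6.0000, 0).

left endpoint -6.0000.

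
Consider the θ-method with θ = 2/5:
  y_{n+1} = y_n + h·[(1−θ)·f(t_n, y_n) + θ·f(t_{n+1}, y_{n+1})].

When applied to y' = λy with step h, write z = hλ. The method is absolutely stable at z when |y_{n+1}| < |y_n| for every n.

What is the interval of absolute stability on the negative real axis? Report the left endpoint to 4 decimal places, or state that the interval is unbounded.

Test eqn y'=λy, z=hλ:
  y_{n+1} = y_n + z·[3/5·y_n + 2/5·y_{n+1}] ⇒ (1 − 2/5z)y_{n+1} = (1 + 3/5z)y_n
  ⇒ R(z) = (1 + 3/5z)/(1 − 2/5z).

Solve |R(x)|<1 on ℝ⁻.
x=-0.31: |R|=0.7242
R=−1: 1+3/5x = −1+2/5x ⇒ -1/5x=2 ⇒ x=2/(-1/5)=-10.0000
Confirm numerically:
  x=-9.721: |R|=0.98859 <1
  x=-9.099: |R|=0.96116 <1
  x=-5.837: |R|=0.75033 <1
  x=-10.324: |R|=1.01263 >1
  x=-10.169: |R|=1.00667 >1
So |R|<1 on (-10.0000, 0).

z∈(-10.0000,0).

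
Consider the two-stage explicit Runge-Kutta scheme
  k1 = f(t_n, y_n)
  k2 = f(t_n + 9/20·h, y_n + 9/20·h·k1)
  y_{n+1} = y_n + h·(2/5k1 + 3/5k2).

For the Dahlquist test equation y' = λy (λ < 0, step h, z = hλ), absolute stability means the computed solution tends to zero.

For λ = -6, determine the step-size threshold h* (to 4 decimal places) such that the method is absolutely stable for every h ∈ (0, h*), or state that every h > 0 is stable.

(-3.7037,0); λ=-6 ⇒ h* = (100/27)/6 = 0.6173.

Test eqn y'=λy, z=hλ:
  k1=λy_n ⇒ h·k1=z·y_n;  k2=λ(1+9/20z)y_n ⇒ h·k2=z(1+9/20z)y_n
  y_{n+1}/y_n = 1 + 2/5z + 3/5z(1+9/20z) = 1 + z + 27/100z²
  ⇒ R(z) = 1 + z + 27/100z².

Boundary: |R(x)|=1, x<0.
x=-0.53: |R|=0.5458
R=1: x+27/100x²=0 ⇒ x=−100/27=-3.7037; min R=1−1/(4·27/100)=0.0741>−1
Confirm numerically:
  x=-3.561: |R|=0.86279 <1
  x=-2.769: |R|=0.30119 <1
  x=-2.502: |R|=0.18820 <1
  x=-1.979: |R|=0.07844 <1
  x=-4.110: |R|=1.45087 >1
  x=-3.940: |R|=1.25137 >1
Stable set (-3.7037, 0).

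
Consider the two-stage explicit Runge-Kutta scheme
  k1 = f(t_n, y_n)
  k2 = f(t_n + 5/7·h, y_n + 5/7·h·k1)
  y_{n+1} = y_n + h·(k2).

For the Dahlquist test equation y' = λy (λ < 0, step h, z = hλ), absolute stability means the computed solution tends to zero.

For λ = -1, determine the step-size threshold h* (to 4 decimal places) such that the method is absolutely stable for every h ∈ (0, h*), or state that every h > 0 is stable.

(-1.4000,0); λ=-1 ⇒ h* = (7/5)/1 = 1.4000.

Test eqn y'=λy, z=hλ:
  k1=λy_n ⇒ h·k1=z·y_n;  k2=λ(1+5/7z)y_n ⇒ h·k2=z(1+5/7z)y_n
  y_{n+1}/y_n = 1 + z(1+5/7z) = 1 + z + 5/7z²
  ⇒ R(z) = 1 + z + 5/7z².

Solve |R(x)|<1 on ℝ⁻.
x=-1.56: |R|=1.1783
R=1: x+5/7x²=0 ⇒ x=−7/5=-1.4000; min R=1−1/(4·5/7)=0.6500>−1
Confirm numerically:
  x=-1.339: |R|=0.94166 <1
  x=-1.224: |R|=0.84613 <1
  x=-0.900: |R|=0.67857 <1
  x=-0.662: |R|=0.65103 <1
  x=-1.769: |R|=1.46626 >1
  x=-1.743: |R|=1.42704 >1
  x=-1.574: |R|=1.19563 >1
So |R|<1 on (-1.4000, 0).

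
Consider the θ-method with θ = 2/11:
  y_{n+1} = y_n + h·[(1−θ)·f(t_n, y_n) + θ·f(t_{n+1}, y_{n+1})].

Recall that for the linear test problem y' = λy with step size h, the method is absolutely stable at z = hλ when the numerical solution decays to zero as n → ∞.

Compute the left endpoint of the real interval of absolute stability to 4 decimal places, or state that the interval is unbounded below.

left endpoint -3.1429.

On y'=λy, z=hλ:
  y_{n+1} = y_n + z·[9/11·y_n + 2/11·y_{n+1}] ⇒ (1 − 2/11z)y_{n+1} = (1 + 9/11z)y_n
  Hence R(z) = (1 + 9/11z)/(1 − 2/11z).

Solve |R(x)|<1 on ℝ⁻.
x=-1.13: |R|=0.0626
R=−1: 1+9/11x = −1+2/11x ⇒ -7/11x=2 ⇒ x=2/(-7/11)=-3.1429
Confirm numerically:
  x=-3.019: |R|=0.94911 <1
  x=-2.826: |R|=0.86680 <1
  x=-1.308: |R|=0.05670 <1
  x=-3.575: |R|=1.16667 >1
  x=-3.370: |R|=1.08963 >1
  x=-3.175: |R|=1.01297 >1
Stable set (-3.1429, 0).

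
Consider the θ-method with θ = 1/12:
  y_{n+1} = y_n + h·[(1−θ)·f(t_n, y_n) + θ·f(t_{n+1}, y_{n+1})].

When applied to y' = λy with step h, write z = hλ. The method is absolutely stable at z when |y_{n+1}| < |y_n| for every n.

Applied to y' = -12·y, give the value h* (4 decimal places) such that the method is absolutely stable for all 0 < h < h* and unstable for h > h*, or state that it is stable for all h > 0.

Test eqn y'=λy, z=hλ:
  y_{n+1} = y_n + z·[11/12·y_n + 1/12·y_{n+1}] ⇒ (1 − 1/12z)y_{n+1} = (1 + 11/12z)y_n
  so R(z) = (1 + 11/12z)/(1 − 1/12z).

Need |R(x)|<1, x<0.
x=-0.63: |R|=0.4014
R=−1: 1+11/12x = −1+1/12x ⇒ -5/6x=2 ⇒ x=2/(-5/6)=-2.4000
Confirm numerically:
  x=-2.171: |R|=0.83840 <1
  x=-1.902: |R|=0.64178 <1
  x=-1.602: |R|=0.41332 <1
  x=-1.182: |R|=0.07601 <1
  x=-2.533: |R|=1.09152 >1
  x=-2.528: |R|=1.08811 >1
Interval (-2.4000, 0).

(-2.4000,0); λ=-12 ⇒ h* = (12/5)/12 = 0.2000.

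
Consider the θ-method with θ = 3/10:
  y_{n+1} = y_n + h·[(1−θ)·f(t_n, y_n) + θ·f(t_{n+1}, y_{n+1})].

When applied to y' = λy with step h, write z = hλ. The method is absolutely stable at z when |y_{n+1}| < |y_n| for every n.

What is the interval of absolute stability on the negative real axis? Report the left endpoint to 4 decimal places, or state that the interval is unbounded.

z∈(-5.0000,0).

On y'=λy, z=hλ:
  y_{n+1} = y_n + z·[7/10·y_n + 3/10·y_{n+1}] ⇒ (1 − 3/10z)y_{n+1} = (1 + 7/10z)y_n
  ⇒ R(z) = (1 + 7/10z)/(1 − 3/10z).

Solve |R(x)|<1 on ℝ⁻.
x=-1.32: |R|=0.0544
R=−1: 1+7/10x = −1+3/10x ⇒ -2/5x=2 ⇒ x=2/(-2/5)=-5.0000
Confirm numerically:
  x=-4.598: |R|=0.93242 <1
  x=-4.174: |R|=0.85330 <1
  x=-3.797: |R|=0.77505 <1
  x=-2.825: |R|=0.52909 <1
  x=-5.262: |R|=1.04064 >1
  x=-5.164: |R|=1.02573 >1
Stable set (-5.0000, 0).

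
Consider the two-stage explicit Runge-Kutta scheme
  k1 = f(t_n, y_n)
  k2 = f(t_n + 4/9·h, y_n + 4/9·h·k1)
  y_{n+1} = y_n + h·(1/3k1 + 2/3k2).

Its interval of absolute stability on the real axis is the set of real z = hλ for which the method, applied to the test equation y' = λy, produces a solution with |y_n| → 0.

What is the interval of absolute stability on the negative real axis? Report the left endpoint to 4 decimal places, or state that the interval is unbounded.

Set f=λy, z=hλ:
  k1=λy_n ⇒ h·k1=z·y_n;  k2=λ(1+4/9z)y_n ⇒ h·k2=z(1+4/9z)y_n
  y_{n+1}/y_n = 1 + 1/3z + 2/3z(1+4/9z) = 1 + z + 8/27z²
  ⇒ R(z) = 1 + z + 8/27z².

Boundary: |R(x)|=1, x<0.
x=-1.73: |R|=0.1568
R=1: x+8/27x²=0 ⇒ x=−27/8=-3.3750; min R=1−1/(4·8/27)=0.1562>−1
Confirm numerically:
  x=-2.535: |R|=0.36907 <1
  x=-1.903: |R|=0.17001 <1
  x=-1.547: |R|=0.16210 <1
  x=-3.910: |R|=1.61981 >1
  x=-3.871: |R|=1.56889 >1
  x=-3.543: |R|=1.17636 >1
Stable set (-3.3750, 0).

z∈(-3.3750,0).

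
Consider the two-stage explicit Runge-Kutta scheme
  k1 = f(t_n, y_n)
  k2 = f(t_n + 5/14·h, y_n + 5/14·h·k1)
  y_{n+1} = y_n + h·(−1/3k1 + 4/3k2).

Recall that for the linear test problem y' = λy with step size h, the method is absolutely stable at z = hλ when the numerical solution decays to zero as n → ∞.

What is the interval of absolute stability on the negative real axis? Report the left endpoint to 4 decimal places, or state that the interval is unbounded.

Test eqn y'=λy, z=hλ:
  k1=λy_n ⇒ h·k1=z·y_n;  k2=λ(1+5/14z)y_n ⇒ h·k2=z(1+5/14z)y_n
  y_{n+1}/y_n = 1 − 1/3z + 4/3z(1+5/14z) = 1 + z + 10/21z²
  Hence R(z) = 1 + z + 10/21z².

Find x<0 with |R(x)|<1.
x=-1.51: |R|=0.5758
R=1: x+10/21x²=0 ⇒ x=−21/10=-2.1000; min R=1−1/(4·10/21)=0.4750>−1
Confirm numerically:
  x=-2.061: |R|=0.96172 <1
  x=-0.868: |R|=0.49077 <1
  x=-0.859: |R|=0.49237 <1
  x=-2.445: |R|=1.40168 >1
  x=-2.329: |R|=1.25397 >1
Interval (-2.1000, 0).

(-2.1000, 0).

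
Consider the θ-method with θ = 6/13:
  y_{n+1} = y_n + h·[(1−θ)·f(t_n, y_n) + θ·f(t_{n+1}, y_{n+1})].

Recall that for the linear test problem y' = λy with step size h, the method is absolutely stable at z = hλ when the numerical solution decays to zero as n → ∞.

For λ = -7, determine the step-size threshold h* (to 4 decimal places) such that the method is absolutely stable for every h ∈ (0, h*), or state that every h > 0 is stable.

On y'=λy, z=hλ:
  y_{n+1} = y_n + z·[7/13·y_n + 6/13·y_{n+1}] ⇒ (1 − 6/13z)y_{n+1} = (1 + 7/13z)y_n
  so R(z) = (1 + 7/13z)/(1 − 6/13z).

Boundary: |R(x)|=1, x<0.
x=-1.19: |R|=0.2319
R=−1: 1+7/13x = −1+6/13x ⇒ -1/13x=2 ⇒ x=2/(-1/13)=-26.0000
Confirm numerically:
  x=-25.805: |R|=0.99884 <1
  x=-20.476: |R|=0.95934 <1
  x=-18.953: |R|=0.94439 <1
  x=-18.685: |R|=0.94153 <1
  x=-26.417: |R|=1.00243 >1
  x=-26.230: |R|=1.00135 >1
  x=-26.178: |R|=1.00105 >1
Stable set (-26.0000, 0).

(-26.0000,0); λ=-7 ⇒ h* = (26)/7 = 3.7143.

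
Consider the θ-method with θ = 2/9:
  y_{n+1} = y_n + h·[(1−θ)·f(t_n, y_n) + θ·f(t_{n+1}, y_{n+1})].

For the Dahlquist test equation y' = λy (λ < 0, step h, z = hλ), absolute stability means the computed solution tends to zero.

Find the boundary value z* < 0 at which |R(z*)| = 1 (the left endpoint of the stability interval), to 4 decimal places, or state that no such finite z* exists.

Test eqn y'=λy, z=hλ:
  y_{n+1} = y_n + z·[7/9·y_n + 2/9·y_{n+1}] ⇒ (1 − 2/9z)y_{n+1} = (1 + 7/9z)y_n
  so R(z) = (1 + 7/9z)/(1 − 2/9z).

Need |R(x)|<1, x<0.
x=-1.78: |R|=0.2755
R=−1: 1+7/9x = −1+2/9x ⇒ -5/9x=2 ⇒ x=2/(-5/9)=-3.6000
Confirm numerically:
  x=-2.795: |R|=0.72413 <1
  x=-2.036: |R|=0.40177 <1
  x=-1.792: |R|=0.28163 <1
  x=-1.536: |R|=0.14513 <1
  x=-4.054: |R|=1.13269 >1
  x=-3.873: |R|=1.08151 >1
Interval (-3.6000, 0).

z* = -3.6000.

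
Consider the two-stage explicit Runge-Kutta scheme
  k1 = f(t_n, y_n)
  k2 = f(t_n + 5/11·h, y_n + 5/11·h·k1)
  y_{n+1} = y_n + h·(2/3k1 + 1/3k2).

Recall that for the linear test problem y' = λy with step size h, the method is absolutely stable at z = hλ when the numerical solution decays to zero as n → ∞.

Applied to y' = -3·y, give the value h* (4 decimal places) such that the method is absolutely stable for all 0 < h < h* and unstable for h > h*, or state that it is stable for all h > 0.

On y'=λy, z=hλ:
  k1=λy_n ⇒ h·k1=z·y_n;  k2=λ(1+5/11z)y_n ⇒ h·k2=z(1+5/11z)y_n
  y_{n+1}/y_n = 1 + 2/3z + 1/3z(1+5/11z) = 1 + z + 5/33z²
  so R(z) = 1 + z + 5/33z².

Need |R(x)|<1, x<0.
x=-0.96: |R|=0.1796
R=1: x+5/33x²=0 ⇒ x=−33/5=-6.6000; min R=1−1/(4·5/33)=-0.6500>−1
Confirm numerically:
  x=-5.399: |R|=0.01755 <1
  x=-4.956: |R|=0.23449 <1
  x=-4.396: |R|=0.46800 <1
  x=-3.499: |R|=0.64400 <1
  x=-7.105: |R|=1.54364 >1
  x=-6.977: |R|=1.39853 >1
  x=-6.698: |R|=1.09946 >1
So |R|<1 on (-6.6000, 0).

(-6.6000,0); λ=-3 ⇒ h* = (33/5)/3 = 2.2000.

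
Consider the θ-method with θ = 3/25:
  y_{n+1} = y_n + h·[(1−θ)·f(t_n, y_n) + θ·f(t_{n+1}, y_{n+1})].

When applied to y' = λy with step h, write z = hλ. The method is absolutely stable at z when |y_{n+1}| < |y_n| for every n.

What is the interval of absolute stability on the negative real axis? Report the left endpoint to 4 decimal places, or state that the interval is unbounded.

(-2.6316, 0).

With y'=λy (z=hλ):
  y_{n+1} = y_n + z·[22/25·y_n + 3/25·y_{n+1}] ⇒ (1 − 3/25z)y_{n+1} = (1 + 22/25z)y_n
  Hence R(z) = (1 + 22/25z)/(1 − 3/25z).

Need |R(x)|<1, x<0.
x=-0.89: |R|=0.1959
R=−1: 1+22/25x = −1+3/25x ⇒ -19/25x=2 ⇒ x=2/(-19/25)=-2.6316
Confirm numerically:
  x=-2.386: |R|=0.85490 <1
  x=-1.695: |R|=0.40851 <1
  x=-1.125: |R|=0.00881 <1
  x=-2.942: |R|=1.17436 >1
  x=-2.663: |R|=1.01810 >1
Interval (-2.6316, 0).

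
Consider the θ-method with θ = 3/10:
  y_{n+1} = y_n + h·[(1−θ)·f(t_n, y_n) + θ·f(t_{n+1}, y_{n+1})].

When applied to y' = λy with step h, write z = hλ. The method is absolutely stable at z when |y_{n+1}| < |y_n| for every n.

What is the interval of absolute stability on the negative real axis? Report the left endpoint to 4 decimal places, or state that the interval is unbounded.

z∈(-5.0000,0).

With y'=λy (z=hλ):
  y_{n+1} = y_n + z·[7/10·y_n + 3/10·y_{n+1}] ⇒ (1 − 3/10z)y_{n+1} = (1 + 7/10z)y_n
  so R(z) = (1 + 7/10z)/(1 − 3/10z).

Boundary: |R(x)|=1, x<0.
x=-1.42: |R|=0.0042
R=−1: 1+7/10x = −1+3/10x ⇒ -2/5x=2 ⇒ x=2/(-2/5)=-5.0000
Confirm numerically:
  x=-4.605: |R|=0.93366 <1
  x=-2.709: |R|=0.49446 <1
  x=-2.119: |R|=0.29547 <1
  x=-2.015: |R|=0.25584 <1
  x=-5.590: |R|=1.08816 >1
  x=-5.127: |R|=1.02001 >1
So |R|<1 on (-5.0000, 0).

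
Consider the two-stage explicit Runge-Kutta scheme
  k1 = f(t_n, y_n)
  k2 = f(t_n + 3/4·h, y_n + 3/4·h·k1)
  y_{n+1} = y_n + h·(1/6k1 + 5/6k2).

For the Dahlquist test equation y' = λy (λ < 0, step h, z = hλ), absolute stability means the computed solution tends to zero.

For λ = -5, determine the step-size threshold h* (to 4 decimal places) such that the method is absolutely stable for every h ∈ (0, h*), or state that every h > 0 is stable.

Set f=λy, z=hλ:
  k1=λy_n ⇒ h·k1=z·y_n;  k2=λ(1+3/4z)y_n ⇒ h·k2=z(1+3/4z)y_n
  y_{n+1}/y_n = 1 + 1/6z + 5/6z(1+3/4z) = 1 + z + 5/8z²
  Hence R(z) = 1 + z + 5/8z².

Solve |R(x)|<1 on ℝ⁻.
x=-1.67: |R|=1.0731
R=1: x+5/8x²=0 ⇒ x=−8/5=-1.6000; min R=1−1/(4·5/8)=0.6000>−1
Confirm numerically:
  x=-1.568: |R|=0.96864 <1
  x=-1.382: |R|=0.81170 <1
  x=-0.883: |R|=0.60431 <1
  x=-2.151: |R|=1.74075 >1
  x=-1.996: |R|=1.49401 >1
  x=-1.633: |R|=1.03368 >1
Stable set (-1.6000, 0).

(-1.6000,0); λ=-5 ⇒ h* = (8/5)/5 = 0.3200.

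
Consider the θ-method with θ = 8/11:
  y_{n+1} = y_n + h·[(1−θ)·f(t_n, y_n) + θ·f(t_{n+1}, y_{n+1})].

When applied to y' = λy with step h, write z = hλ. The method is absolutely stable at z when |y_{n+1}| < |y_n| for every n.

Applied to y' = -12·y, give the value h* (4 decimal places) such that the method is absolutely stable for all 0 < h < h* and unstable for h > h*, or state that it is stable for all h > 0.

Set f=λy, z=hλ:
  y_{n+1} = y_n + z·[3/11·y_n + 8/11·y_{n+1}] ⇒ (1 − 8/11z)y_{n+1} = (1 + 3/11z)y_n
  R(z) = (1 + 3/11z)/(1 − 8/11z).

Boundary: |R(x)|=1, x<0.
x=-1.67: |R|=0.2459
x=-2: |R|=0.1852
x=-10: |R|=0.2088
x=-100: |R|=0.3564
θ=8/11≥1/2 ⇒ |1+3/11x|<|1−8/11x| ∀x<0 ⇒ unbounded interval.

unbounded; (−∞, 0). Any h>0 works for λ=-12.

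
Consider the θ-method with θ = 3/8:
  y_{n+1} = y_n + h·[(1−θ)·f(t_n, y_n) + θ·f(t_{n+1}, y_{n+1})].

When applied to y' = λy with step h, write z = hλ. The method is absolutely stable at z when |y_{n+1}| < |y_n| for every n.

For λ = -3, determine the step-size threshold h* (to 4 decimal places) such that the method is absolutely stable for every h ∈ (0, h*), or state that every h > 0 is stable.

(-8.0000,0); λ=-3 ⇒ h* = (8)/3 = 2.6667.

Test eqn y'=λy, z=hλ:
  y_{n+1} = y_n + z·[5/8·y_n + 3/8·y_{n+1}] ⇒ (1 − 3/8z)y_{n+1} = (1 + 5/8z)y_n
  R(z) = (1 + 5/8z)/(1 − 3/8z).

Need |R(x)|<1, x<0.
x=-0.76: |R|=0.4086
R=−1: 1+5/8x = −1+3/8x ⇒ -1/4x=2 ⇒ x=2/(-1/4)=-8.0000
Confirm numerically:
  x=-7.582: |R|=0.97281 <1
  x=-6.878: |R|=0.92163 <1
  x=-5.368: |R|=0.78161 <1
  x=-4.739: |R|=0.70644 <1
  x=-8.324: |R|=1.01965 >1
  x=-8.180: |R|=1.01106 >1
So |R|<1 on (-8.0000, 0).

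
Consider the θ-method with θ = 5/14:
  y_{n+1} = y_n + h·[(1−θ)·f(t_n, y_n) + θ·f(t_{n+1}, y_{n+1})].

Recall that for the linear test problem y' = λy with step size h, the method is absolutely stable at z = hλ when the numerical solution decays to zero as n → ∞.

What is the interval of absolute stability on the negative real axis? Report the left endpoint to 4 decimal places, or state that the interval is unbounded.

Test eqn y'=λy, z=hλ:
  y_{n+1} = y_n + z·[9/14·y_n + 5/14·y_{n+1}] ⇒ (1 − 5/14z)y_{n+1} = (1 + 9/14z)y_n
  Hence R(z) = (1 + 9/14z)/(1 − 5/14z).

Solve |R(x)|<1 on ℝ⁻.
x=-0.48: |R|=0.5902
R=−1: 1+9/14x = −1+5/14x ⇒ -2/7x=2 ⇒ x=2/(-2/7)=-7.0000
Confirm numerically:
  x=-6.450: |R|=0.95243 <1
  x=-5.652: |R|=0.87241 <1
  x=-4.399: |R|=0.71096 <1
  x=-7.438: |R|=1.03423 >1
  x=-7.044: |R|=1.00358 >1
So |R|<1 on (-7.0000, 0).

z∈(-7.0000,0).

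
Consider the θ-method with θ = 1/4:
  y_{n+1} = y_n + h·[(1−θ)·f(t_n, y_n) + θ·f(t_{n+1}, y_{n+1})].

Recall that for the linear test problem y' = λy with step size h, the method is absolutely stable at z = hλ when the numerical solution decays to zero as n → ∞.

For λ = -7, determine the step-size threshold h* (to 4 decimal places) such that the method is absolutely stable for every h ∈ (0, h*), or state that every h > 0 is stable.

(-4.0000,0); λ=-7 ⇒ h* = (4)/7 = 0.5714.

On y'=λy, z=hλ:
  y_{n+1} = y_n + z·[3/4·y_n + 1/4·y_{n+1}] ⇒ (1 − 1/4z)y_{n+1} = (1 + 3/4z)y_n
  so R(z) = (1 + 3/4z)/(1 − 1/4z).

Find x<0 with |R(x)|<1.
x=-1.19: |R|=0.0829
R=−1: 1+3/4x = −1+1/4x ⇒ -1/2x=2 ⇒ x=2/(-1/2)=-4.0000
Confirm numerically:
  x=-3.637: |R|=0.90494 <1
  x=-3.490: |R|=0.86382 <1
  x=-2.018: |R|=0.34131 <1
  x=-1.918: |R|=0.29638 <1
  x=-4.404: |R|=1.09614 >1
  x=-4.228: |R|=1.05542 >1
  x=-4.171: |R|=1.04186 >1
Interval (-4.0000, 0).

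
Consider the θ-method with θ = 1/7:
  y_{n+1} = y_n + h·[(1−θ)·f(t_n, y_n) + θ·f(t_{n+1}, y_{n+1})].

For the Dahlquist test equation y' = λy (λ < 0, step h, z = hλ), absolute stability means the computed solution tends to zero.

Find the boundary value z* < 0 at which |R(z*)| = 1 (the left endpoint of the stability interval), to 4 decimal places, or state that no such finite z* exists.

Set f=λy, z=hλ:
  y_{n+1} = y_n + z·[6/7·y_n + 1/7·y_{n+1}] ⇒ (1 − 1/7z)y_{n+1} = (1 + 6/7z)y_n
  so R(z) = (1 + 6/7z)/(1 − 1/7z).

Find x<0 with |R(x)|<1.
x=-1.69: |R|=0.3613
R=−1: 1+6/7x = −1+1/7x ⇒ -5/7x=2 ⇒ x=2/(-5/7)=-2.8000
Confirm numerically:
  x=-2.498: |R|=0.84102 <1
  x=-1.974: |R|=0.53978 <1
  x=-1.931: |R|=0.51349 <1
  x=-1.190: |R|=0.01709 <1
  x=-3.155: |R|=1.17479 >1
  x=-3.063: |R|=1.13068 >1
  x=-2.896: |R|=1.04850 >1
Stable set (-2.8000, 0).

left endpoint -2.8000.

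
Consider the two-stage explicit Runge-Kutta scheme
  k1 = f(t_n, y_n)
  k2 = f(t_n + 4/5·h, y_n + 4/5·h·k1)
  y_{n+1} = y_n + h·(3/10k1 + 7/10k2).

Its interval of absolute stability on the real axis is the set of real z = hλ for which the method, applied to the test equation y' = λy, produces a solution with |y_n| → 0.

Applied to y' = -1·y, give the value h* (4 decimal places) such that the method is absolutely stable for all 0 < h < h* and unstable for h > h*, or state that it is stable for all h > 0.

Set f=λy, z=hλ:
  k1=λy_n ⇒ h·k1=z·y_n;  k2=λ(1+4/5z)y_n ⇒ h·k2=z(1+4/5z)y_n
  y_{n+1}/y_n = 1 + 3/10z + 7/10z(1+4/5z) = 1 + z + 14/25z²
  ⇒ R(z) = 1 + z + 14/25z².

Solve |R(x)|<1 on ℝ⁻.
x=-0.92: |R|=0.5540
R=1: x+14/25x²=0 ⇒ x=−25/14=-1.7857; min R=1−1/(4·14/25)=0.5536>−1
Confirm numerically:
  x=-1.319: |R|=0.65527 <1
  x=-1.318: |R|=0.65479 <1
  x=-0.732: |R|=0.56806 <1
  x=-2.053: |R|=1.30729 >1
  x=-2.033: |R|=1.28153 >1
  x=-1.866: |R|=1.08390 >1
Interval (-1.7857, 0).

(-1.7857,0); λ=-1 ⇒ h* = (25/14)/1 = 1.7857.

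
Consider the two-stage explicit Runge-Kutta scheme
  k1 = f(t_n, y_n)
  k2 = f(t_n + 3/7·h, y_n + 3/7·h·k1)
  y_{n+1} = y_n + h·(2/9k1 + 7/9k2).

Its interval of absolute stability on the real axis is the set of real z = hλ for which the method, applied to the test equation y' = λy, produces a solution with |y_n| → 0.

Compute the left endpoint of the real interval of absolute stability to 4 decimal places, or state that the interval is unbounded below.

z* = -3.0000.

With y'=λy (z=hλ):
  k1=λy_n ⇒ h·k1=z·y_n;  k2=λ(1+3/7z)y_n ⇒ h·k2=z(1+3/7z)y_n
  y_{n+1}/y_n = 1 + 2/9z + 7/9z(1+3/7z) = 1 + z + 1/3z²
  Hence R(z) = 1 + z + 1/3z².

Boundary: |R(x)|=1, x<0.
x=-0.42: |R|=0.6388
R=1: x+1/3x²=0 ⇒ x=−3=-3.0000; min R=1−1/(4·1/3)=0.2500>−1
Confirm numerically:
  x=-2.978: |R|=0.97816 <1
  x=-2.920: |R|=0.92213 <1
  x=-2.329: |R|=0.47908 <1
  x=-3.578: |R|=1.68936 >1
  x=-3.392: |R|=1.44322 >1
Interval (-3.0000, 0).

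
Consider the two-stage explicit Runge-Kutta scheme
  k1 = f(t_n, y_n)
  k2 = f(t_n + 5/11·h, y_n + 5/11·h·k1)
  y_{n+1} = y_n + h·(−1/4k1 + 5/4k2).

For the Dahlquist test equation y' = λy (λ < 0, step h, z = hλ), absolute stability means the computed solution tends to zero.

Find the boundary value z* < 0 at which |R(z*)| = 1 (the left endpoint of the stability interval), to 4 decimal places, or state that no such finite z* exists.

Set f=λy, z=hλ:
  k1=λy_n ⇒ h·k1=z·y_n;  k2=λ(1+5/11z)y_n ⇒ h·k2=z(1+5/11z)y_n
  y_{n+1}/y_n = 1 − 1/4z + 5/4z(1+5/11z) = 1 + z + 25/44z²
  ⇒ R(z) = 1 + z + 25/44z².

Find x<0 with |R(x)|<1.
x=-1.25: |R|=0.6378
R=1: x+25/44x²=0 ⇒ x=−44/25=-1.7600; min R=1−1/(4·25/44)=0.5600>−1
Confirm numerically:
  x=-1.705: |R|=0.94672 <1
  x=-1.513: |R|=0.78766 <1
  x=-1.469: |R|=0.75711 <1
  x=-1.312: |R|=0.66604 <1
  x=-2.350: |R|=1.78778 >1
  x=-2.151: |R|=1.47786 >1
  x=-1.867: |R|=1.11351 >1
Interval (-1.7600, 0).

left endpoint -1.7600.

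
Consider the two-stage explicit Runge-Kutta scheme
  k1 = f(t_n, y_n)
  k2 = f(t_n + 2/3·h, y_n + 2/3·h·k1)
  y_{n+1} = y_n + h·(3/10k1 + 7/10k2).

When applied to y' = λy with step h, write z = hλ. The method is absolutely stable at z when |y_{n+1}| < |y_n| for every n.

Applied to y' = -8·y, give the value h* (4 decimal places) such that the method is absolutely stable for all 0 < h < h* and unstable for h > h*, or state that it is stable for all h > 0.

(-2.1429,0); λ=-8 ⇒ h* = (15/7)/8 = 0.2679.

Test eqn y'=λy, z=hλ:
  k1=λy_n ⇒ h·k1=z·y_n;  k2=λ(1+2/3z)y_n ⇒ h·k2=z(1+2/3z)y_n
  y_{n+1}/y_n = 1 + 3/10z + 7/10z(1+2/3z) = 1 + z + 7/15z²
  R(z) = 1 + z + 7/15z².

Find x<0 with |R(x)|<1.
x=-0.53: |R|=0.6011
R=1: x+7/15x²=0 ⇒ x=−15/7=-2.1429; min R=1−1/(4·7/15)=0.4643>−1
Confirm numerically:
  x=-2.003: |R|=0.86927 <1
  x=-1.845: |R|=0.74354 <1
  x=-1.346: |R|=0.49947 <1
  x=-2.594: |R|=1.54612 >1
  x=-2.541: |R|=1.47212 >1
  x=-2.515: |R|=1.43677 >1
Interval (-2.1429, 0).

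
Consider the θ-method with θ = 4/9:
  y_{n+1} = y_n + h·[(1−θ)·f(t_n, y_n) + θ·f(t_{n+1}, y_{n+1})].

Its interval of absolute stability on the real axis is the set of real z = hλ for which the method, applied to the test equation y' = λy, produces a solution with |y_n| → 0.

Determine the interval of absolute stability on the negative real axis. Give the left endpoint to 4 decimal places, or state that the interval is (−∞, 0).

Test eqn y'=λy, z=hλ:
  y_{n+1} = y_n + z·[5/9·y_n + 4/9·y_{n+1}] ⇒ (1 − 4/9z)y_{n+1} = (1 + 5/9z)y_n
  so R(z) = (1 + 5/9z)/(1 − 4/9z).

Boundary: |R(x)|=1, x<0.
x=-0.37: |R|=0.6823
R=−1: 1+5/9x = −1+4/9x ⇒ -1/9x=2 ⇒ x=2/(-1/9)=-18.0000
Confirm numerically:
  x=-11.998: |R|=0.89469 <1
  x=-10.025: |R|=0.83758 <1
  x=-7.215: |R|=0.71513 <1
  x=-18.382: |R|=1.00463 >1
  x=-18.287: |R|=1.00349 >1
  x=-18.282: |R|=1.00343 >1
Interval (-18.0000, 0).

(-18.0000, 0).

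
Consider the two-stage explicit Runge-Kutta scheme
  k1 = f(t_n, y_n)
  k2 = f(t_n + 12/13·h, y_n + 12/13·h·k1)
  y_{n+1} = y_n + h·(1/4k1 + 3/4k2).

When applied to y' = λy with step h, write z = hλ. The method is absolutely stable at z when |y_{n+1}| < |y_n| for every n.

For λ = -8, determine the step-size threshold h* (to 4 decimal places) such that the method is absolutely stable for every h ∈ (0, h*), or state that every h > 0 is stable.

With y'=λy (z=hλ):
  k1=λy_n ⇒ h·k1=z·y_n;  k2=λ(1+12/13z)y_n ⇒ h·k2=z(1+12/13z)y_n
  y_{n+1}/y_n = 1 + 1/4z + 3/4z(1+12/13z) = 1 + z + 9/13z²
  Hence R(z) = 1 + z + 9/13z².

Find x<0 with |R(x)|<1.
x=-1.28: |R|=0.8543
R=1: x+9/13x²=0 ⇒ x=−13/9=-1.4444; min R=1−1/(4·9/13)=0.6389>−1
Confirm numerically:
  x=-1.136: |R|=0.75742 <1
  x=-1.106: |R|=0.74086 <1
  x=-0.828: |R|=0.64664 <1
  x=-0.768: |R|=0.64034 <1
  x=-1.935: |R|=1.65716 >1
  x=-1.653: |R|=1.23867 >1
  x=-1.497: |R|=1.05447 >1
Interval (-1.4444, 0).

(-1.4444,0); λ=-8 ⇒ h* = (13/9)/8 = 0.1806.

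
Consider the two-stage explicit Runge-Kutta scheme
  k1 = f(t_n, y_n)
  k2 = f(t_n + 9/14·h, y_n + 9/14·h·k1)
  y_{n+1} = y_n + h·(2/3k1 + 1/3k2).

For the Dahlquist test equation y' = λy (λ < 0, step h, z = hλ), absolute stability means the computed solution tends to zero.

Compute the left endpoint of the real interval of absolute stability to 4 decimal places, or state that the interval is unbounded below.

z* = -4.6667.

With y'=λy (z=hλ):
  k1=λy_n ⇒ h·k1=z·y_n;  k2=λ(1+9/14z)y_n ⇒ h·k2=z(1+9/14z)y_n
  y_{n+1}/y_n = 1 + 2/3z + 1/3z(1+9/14z) = 1 + z + 3/14z²
  Hence R(z) = 1 + z + 3/14z².

Find x<0 with |R(x)|<1.
x=-1.77: |R|=0.0987
R=1: x+3/14x²=0 ⇒ x=−14/3=-4.6667; min R=1−1/(4·3/14)=-0.1667>−1
Confirm numerically:
  x=-3.633: |R|=0.19529 <1
  x=-3.377: |R|=0.06674 <1
  x=-3.135: |R|=0.02895 <1
  x=-2.486: |R|=0.16167 <1
  x=-5.046: |R|=1.41017 >1
  x=-4.998: |R|=1.35486 >1
Stable set (-4.6667, 0).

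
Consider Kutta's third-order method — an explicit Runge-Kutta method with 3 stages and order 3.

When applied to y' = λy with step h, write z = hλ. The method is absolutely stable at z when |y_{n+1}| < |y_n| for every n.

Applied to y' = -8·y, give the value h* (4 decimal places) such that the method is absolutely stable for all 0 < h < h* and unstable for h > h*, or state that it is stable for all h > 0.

(-2.5127,0); λ=-8 ⇒ h* = 0.3141.

With y'=λy (z=hλ):
  order 3, 3-stage ⇒ R(z)=1+z+z^2/2+z^3/6
  (e.g. R(-0.96)=0.35334, |R|=0.35334)

Solve |R(x)|<1 on ℝ⁻.
x=-0.96: |R|=0.3533
|R(-2)|=0.3333 |R(-1.99)|=0.3234 |R(-0.67)|=0.5043
Bisect:
  x_lo=-2.9896 |R|=1.9741  x_hi=-0.1239 |R|=0.8834
  mid=-1.55676 |R|=0.02619 →hi
  mid=-2.27318 |R|=0.64723 →hi
  mid=-2.63140 |R|=1.20601 →lo
  mid=-2.45229 |R|=0.90333 →hi
  mid=-2.54184 |R|=1.04849 →lo
  mid=-2.49707 |R|=0.97441 →hi
  mid=-2.51946 |R|=1.01107 →lo
  mid=-2.50826 |R|=0.99264 →hi
  ...
  [-2.51281,-2.51263] ⇒ x*=-2.5127
So |R|<1 on (-2.5127, 0).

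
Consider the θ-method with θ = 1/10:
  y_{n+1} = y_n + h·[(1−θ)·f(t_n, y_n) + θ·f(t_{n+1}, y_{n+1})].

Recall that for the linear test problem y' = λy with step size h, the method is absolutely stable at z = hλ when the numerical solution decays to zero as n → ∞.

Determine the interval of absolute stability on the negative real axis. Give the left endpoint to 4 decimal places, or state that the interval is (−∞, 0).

z∈(-2.5000,0).

Set f=λy, z=hλ:
  y_{n+1} = y_n + z·[9/10·y_n + 1/10·y_{n+1}] ⇒ (1 − 1/10z)y_{n+1} = (1 + 9/10z)y_n
  Hence R(z) = (1 + 9/10z)/(1 − 1/10z).

Boundary: |R(x)|=1, x<0.
x=-0.32: |R|=0.6899
R=−1: 1+9/10x = −1+1/10x ⇒ -4/5x=2 ⇒ x=2/(-4/5)=-2.5000
Confirm numerically:
  x=-2.462: |R|=0.97561 <1
  x=-2.032: |R|=0.68883 <1
  x=-1.332: |R|=0.17543 <1
  x=-2.931: |R|=1.26665 >1
  x=-2.926: |R|=1.26365 >1
So |R|<1 on (-2.5000, 0).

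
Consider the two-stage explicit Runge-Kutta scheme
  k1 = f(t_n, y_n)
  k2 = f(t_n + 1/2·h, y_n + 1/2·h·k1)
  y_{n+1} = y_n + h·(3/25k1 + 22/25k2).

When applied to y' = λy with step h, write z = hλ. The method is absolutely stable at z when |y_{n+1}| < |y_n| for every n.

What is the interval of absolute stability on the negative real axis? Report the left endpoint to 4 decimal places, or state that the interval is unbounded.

z∈(-2.2727,0).

On y'=λy, z=hλ:
  k1=λy_n ⇒ h·k1=z·y_n;  k2=λ(1+1/2z)y_n ⇒ h·k2=z(1+1/2z)y_n
  y_{n+1}/y_n = 1 + 3/25z + 22/25z(1+1/2z) = 1 + z + 11/25z²
  Hence R(z) = 1 + z + 11/25z².

Need |R(x)|<1, x<0.
x=-1.07: |R|=0.4338
R=1: x+11/25x²=0 ⇒ x=−25/11=-2.2727; min R=1−1/(4·11/25)=0.4318>−1
Confirm numerically:
  x=-1.897: |R|=0.68639 <1
  x=-1.889: |R|=0.68106 <1
  x=-1.506: |R|=0.49194 <1
  x=-1.242: |R|=0.43673 <1
  x=-2.702: |R|=1.51035 >1
  x=-2.413: |R|=1.14893 >1
Stable set (-2.2727, 0).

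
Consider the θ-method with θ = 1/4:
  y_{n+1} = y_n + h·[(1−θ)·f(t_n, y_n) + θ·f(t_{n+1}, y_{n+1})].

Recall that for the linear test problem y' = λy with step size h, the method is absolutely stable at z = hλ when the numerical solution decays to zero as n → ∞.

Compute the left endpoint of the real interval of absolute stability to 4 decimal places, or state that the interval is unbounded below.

left endpoint -4.0000.

With y'=λy (z=hλ):
  y_{n+1} = y_n + z·[3/4·y_n + 1/4·y_{n+1}] ⇒ (1 − 1/4z)y_{n+1} = (1 + 3/4z)y_n
  so R(z) = (1 + 3/4z)/(1 − 1/4z).

Find x<0 with |R(x)|<1.
x=-1.33: |R|=0.0019
R=−1: 1+3/4x = −1+1/4x ⇒ -1/2x=2 ⇒ x=2/(-1/2)=-4.0000
Confirm numerically:
  x=-1.985: |R|=0.32665 <1
  x=-1.979: |R|=0.32397 <1
  x=-1.924: |R|=0.29912 <1
  x=-1.844: |R|=0.26215 <1
  x=-4.541: |R|=1.12668 >1
  x=-4.239: |R|=1.05802 >1
  x=-4.068: |R|=1.01686 >1
So |R|<1 on (-4.0000, 0).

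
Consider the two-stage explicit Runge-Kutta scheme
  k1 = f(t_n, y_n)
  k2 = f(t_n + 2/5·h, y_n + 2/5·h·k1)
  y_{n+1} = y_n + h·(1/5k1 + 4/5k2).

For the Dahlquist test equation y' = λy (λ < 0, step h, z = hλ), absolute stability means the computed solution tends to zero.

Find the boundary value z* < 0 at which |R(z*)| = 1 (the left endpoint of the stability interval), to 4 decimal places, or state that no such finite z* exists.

left endpoint -3.1250.

With y'=λy (z=hλ):
  k1=λy_n ⇒ h·k1=z·y_n;  k2=λ(1+2/5z)y_n ⇒ h·k2=z(1+2/5z)y_n
  y_{n+1}/y_n = 1 + 1/5z + 4/5z(1+2/5z) = 1 + z + 8/25z²
  Hence R(z) = 1 + z + 8/25z².

Need |R(x)|<1, x<0.
x=-1.48: |R|=0.2209
R=1: x+8/25x²=0 ⇒ x=−25/8=-3.1250; min R=1−1/(4·8/25)=0.2188>−1
Confirm numerically:
  x=-2.893: |R|=0.78522 <1
  x=-1.609: |R|=0.21944 <1
  x=-1.255: |R|=0.24901 <1
  x=-3.408: |R|=1.30863 >1
  x=-3.336: |R|=1.22525 >1
  x=-3.146: |R|=1.02114 >1
So |R|<1 on (-3.1250, 0).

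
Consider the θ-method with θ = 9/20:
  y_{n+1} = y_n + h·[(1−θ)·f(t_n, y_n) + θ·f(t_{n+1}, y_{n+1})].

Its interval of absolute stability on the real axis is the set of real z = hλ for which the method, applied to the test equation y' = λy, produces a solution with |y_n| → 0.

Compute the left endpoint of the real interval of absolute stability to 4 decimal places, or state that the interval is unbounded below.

With y'=λy (z=hλ):
  y_{n+1} = y_n + z·[11/20·y_n + 9/20·y_{n+1}] ⇒ (1 − 9/20z)y_{n+1} = (1 + 11/20z)y_n
  ⇒ R(z) = (1 + 11/20z)/(1 − 9/20z).

Find x<0 with |R(x)|<1.
x=-1.29: |R|=0.1838
R=−1: 1+11/20x = −1+9/20x ⇒ -1/10x=2 ⇒ x=2/(-1/10)=-20.0000
Confirm numerically:
  x=-18.124: |R|=0.97951 <1
  x=-15.137: |R|=0.93775 <1
  x=-14.709: |R|=0.93056 <1
  x=-8.335: |R|=0.75446 <1
  x=-20.595: |R|=1.00579 >1
  x=-20.580: |R|=1.00565 >1
  x=-20.442: |R|=1.00433 >1
Stable set (-20.0000, 0).

left endpoint -20.0000.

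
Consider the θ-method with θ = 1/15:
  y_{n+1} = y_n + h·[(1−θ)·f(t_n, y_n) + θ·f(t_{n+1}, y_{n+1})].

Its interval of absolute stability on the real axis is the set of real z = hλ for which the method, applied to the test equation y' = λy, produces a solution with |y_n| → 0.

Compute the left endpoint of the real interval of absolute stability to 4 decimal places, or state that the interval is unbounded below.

left endpoint -2.3077.

Test eqn y'=λy, z=hλ:
  y_{n+1} = y_n + z·[14/15·y_n + 1/15·y_{n+1}] ⇒ (1 − 1/15z)y_{n+1} = (1 + 14/15z)y_n
  so R(z) = (1 + 14/15z)/(1 − 1/15z).

Boundary: |R(x)|=1, x<0.
x=-1.64: |R|=0.4784
R=−1: 1+14/15x = −1+1/15x ⇒ -13/15x=2 ⇒ x=2/(-13/15)=-2.3077
Confirm numerically:
  x=-1.961: |R|=0.73427 <1
  x=-1.767: |R|=0.58078 <1
  x=-1.173: |R|=0.08792 <1
  x=-2.874: |R|=1.41188 >1
  x=-2.446: |R|=1.10306 >1
Stable set (-2.3077, 0).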